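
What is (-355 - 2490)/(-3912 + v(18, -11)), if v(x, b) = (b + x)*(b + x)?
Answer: 2845/3863 ≈ 0.73647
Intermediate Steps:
v(x, b) = (b + x)²
(-355 - 2490)/(-3912 + v(18, -11)) = (-355 - 2490)/(-3912 + (-11 + 18)²) = -2845/(-3912 + 7²) = -2845/(-3912 + 49) = -2845/(-3863) = -2845*(-1/3863) = 2845/3863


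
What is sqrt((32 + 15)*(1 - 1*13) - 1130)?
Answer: 11*I*sqrt(14) ≈ 41.158*I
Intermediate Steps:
sqrt((32 + 15)*(1 - 1*13) - 1130) = sqrt(47*(1 - 13) - 1130) = sqrt(47*(-12) - 1130) = sqrt(-564 - 1130) = sqrt(-1694) = 11*I*sqrt(14)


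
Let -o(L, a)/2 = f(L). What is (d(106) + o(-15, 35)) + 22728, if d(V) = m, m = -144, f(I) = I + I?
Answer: 22644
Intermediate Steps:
f(I) = 2*I
o(L, a) = -4*L
d(V) = -144
(d(106) + o(-15, 35)) + 22728 = (-144 - 4*(-15)) + 22728 = (-144 + 60) + 22728 = -84 + 22728 = 22644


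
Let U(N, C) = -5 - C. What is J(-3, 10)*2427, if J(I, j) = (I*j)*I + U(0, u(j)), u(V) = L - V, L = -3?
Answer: 237846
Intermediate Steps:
u(V) = -3 - V
J(I, j) = -2 + j + j*I² (J(I, j) = (I*j)*I + (-5 - (-3 - j)) = j*I² + (-5 + (3 + j)) = j*I² + (-2 + j) = -2 + j + j*I²)
J(-3, 10)*2427 = (-2 + 10 + 10*(-3)²)*2427 = (-2 + 10 + 10*9)*2427 = (-2 + 10 + 90)*2427 = 98*2427 = 237846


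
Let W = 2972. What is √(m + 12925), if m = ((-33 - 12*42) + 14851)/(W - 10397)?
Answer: √3166475763/495 ≈ 113.68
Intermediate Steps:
m = -14314/7425 (m = ((-33 - 12*42) + 14851)/(2972 - 10397) = ((-33 - 504) + 14851)/(-7425) = (-537 + 14851)*(-1/7425) = 14314*(-1/7425) = -14314/7425 ≈ -1.9278)
√(m + 12925) = √(-14314/7425 + 12925) = √(95953811/7425) = √3166475763/495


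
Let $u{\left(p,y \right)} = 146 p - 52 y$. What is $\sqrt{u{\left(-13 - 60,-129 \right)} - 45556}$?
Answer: $i \sqrt{49506} \approx 222.5 i$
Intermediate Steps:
$u{\left(p,y \right)} = - 52 y + 146 p$
$\sqrt{u{\left(-13 - 60,-129 \right)} - 45556} = \sqrt{\left(\left(-52\right) \left(-129\right) + 146 \left(-13 - 60\right)\right) - 45556} = \sqrt{\left(6708 + 146 \left(-73\right)\right) - 45556} = \sqrt{\left(6708 - 10658\right) - 45556} = \sqrt{-3950 - 45556} = \sqrt{-49506} = i \sqrt{49506}$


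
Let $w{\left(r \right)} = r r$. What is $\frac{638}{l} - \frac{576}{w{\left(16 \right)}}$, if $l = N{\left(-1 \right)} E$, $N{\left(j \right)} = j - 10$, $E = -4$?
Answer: $\frac{49}{4} \approx 12.25$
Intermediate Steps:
$N{\left(j \right)} = -10 + j$
$w{\left(r \right)} = r^{2}$
$l = 44$ ($l = \left(-10 - 1\right) \left(-4\right) = \left(-11\right) \left(-4\right) = 44$)
$\frac{638}{l} - \frac{576}{w{\left(16 \right)}} = \frac{638}{44} - \frac{576}{16^{2}} = 638 \cdot \frac{1}{44} - \frac{576}{256} = \frac{29}{2} - \frac{9}{4} = \frac{49}{4}$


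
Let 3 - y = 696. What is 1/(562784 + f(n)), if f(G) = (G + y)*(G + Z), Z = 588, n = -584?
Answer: 1/557676 ≈ 1.7932e-6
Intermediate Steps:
y = -693 (y = 3 - 1*696 = 3 - 696 = -693)
f(G) = (-693 + G)*(588 + G) (f(G) = (G - 693)*(G + 588) = (-693 + G)*(588 + G))
1/(562784 + f(n)) = 1/(562784 + (-407484 + (-584)² - 105*(-584))) = 1/(562784 + (-407484 + 341056 + 61320)) = 1/(562784 - 5108) = 1/557676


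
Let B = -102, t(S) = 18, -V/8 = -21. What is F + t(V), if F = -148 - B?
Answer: -28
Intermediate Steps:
V = 168 (V = -8*(-21) = 168)
F = -46 (F = -148 - 1*(-102) = -148 + 102 = -46)
F + t(V) = -46 + 18 = -28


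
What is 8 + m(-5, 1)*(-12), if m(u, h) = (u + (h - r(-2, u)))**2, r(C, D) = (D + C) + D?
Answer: -760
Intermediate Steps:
r(C, D) = C + 2*D (r(C, D) = (C + D) + D = C + 2*D)
m(u, h) = (2 + h - u)**2 (m(u, h) = (u + (h - (-2 + 2*u)))**2 = (u + (h + (2 - 2*u)))**2 = (u + (2 + h - 2*u))**2 = (2 + h - u)**2)
8 + m(-5, 1)*(-12) = 8 + (2 + 1 - 1*(-5))**2*(-12) = 8 + (2 + 1 + 5)**2*(-12) = 8 + 8**2*(-12) = 8 + 64*(-12) = 8 - 768 = -760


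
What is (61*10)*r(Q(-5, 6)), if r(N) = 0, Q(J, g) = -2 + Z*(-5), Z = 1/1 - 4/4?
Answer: 0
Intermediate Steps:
Z = 0 (Z = 1*1 - 4*¼ = 1 - 1 = 0)
Q(J, g) = -2 (Q(J, g) = -2 + 0*(-5) = -2 + 0 = -2)
(61*10)*r(Q(-5, 6)) = (61*10)*0 = 610*0 = 0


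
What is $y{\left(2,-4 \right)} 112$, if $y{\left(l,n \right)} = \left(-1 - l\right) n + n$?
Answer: $896$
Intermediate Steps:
$y{\left(l,n \right)} = n + n \left(-1 - l\right)$ ($y{\left(l,n \right)} = n \left(-1 - l\right) + n = n + n \left(-1 - l\right)$)
$y{\left(2,-4 \right)} 112 = \left(-1\right) 2 \left(-4\right) 112 = 8 \cdot 112 = 896$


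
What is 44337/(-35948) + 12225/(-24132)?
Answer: -31445933/18072857 ≈ -1.7400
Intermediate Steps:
44337/(-35948) + 12225/(-24132) = 44337*(-1/35948) + 12225*(-1/24132) = -44337/35948 - 4075/8044 = -31445933/18072857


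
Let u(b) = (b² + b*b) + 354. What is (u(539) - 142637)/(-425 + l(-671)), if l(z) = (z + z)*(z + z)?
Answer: 438759/1800539 ≈ 0.24368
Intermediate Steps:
l(z) = 4*z² (l(z) = (2*z)*(2*z) = 4*z²)
u(b) = 354 + 2*b² (u(b) = (b² + b²) + 354 = 2*b² + 354 = 354 + 2*b²)
(u(539) - 142637)/(-425 + l(-671)) = ((354 + 2*539²) - 142637)/(-425 + 4*(-671)²) = ((354 + 2*290521) - 142637)/(-425 + 4*450241) = ((354 + 581042) - 142637)/(-425 + 1800964) = (581396 - 142637)/1800539 = 438759*(1/1800539) = 438759/1800539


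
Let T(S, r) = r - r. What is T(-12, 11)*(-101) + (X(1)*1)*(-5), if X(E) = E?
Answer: -5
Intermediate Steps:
T(S, r) = 0
T(-12, 11)*(-101) + (X(1)*1)*(-5) = 0*(-101) + (1*1)*(-5) = 0 + 1*(-5) = 0 - 5 = -5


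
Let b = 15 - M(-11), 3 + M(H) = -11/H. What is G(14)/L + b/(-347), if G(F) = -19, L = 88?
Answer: -8089/30536 ≈ -0.26490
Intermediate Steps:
M(H) = -3 - 11/H
b = 17 (b = 15 - (-3 - 11/(-11)) = 15 - (-3 - 11*(-1/11)) = 15 - (-3 + 1) = 15 - 1*(-2) = 15 + 2 = 17)
G(14)/L + b/(-347) = -19/88 + 17/(-347) = -19*1/88 + 17*(-1/347) = -19/88 - 17/347 = -8089/30536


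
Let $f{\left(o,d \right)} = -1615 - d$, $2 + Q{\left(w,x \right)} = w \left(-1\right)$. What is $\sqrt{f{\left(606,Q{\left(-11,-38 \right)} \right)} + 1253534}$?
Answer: $\sqrt{1251910} \approx 1118.9$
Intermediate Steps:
$Q{\left(w,x \right)} = -2 - w$ ($Q{\left(w,x \right)} = -2 + w \left(-1\right) = -2 - w$)
$\sqrt{f{\left(606,Q{\left(-11,-38 \right)} \right)} + 1253534} = \sqrt{\left(-1615 - \left(-2 - -11\right)\right) + 1253534} = \sqrt{\left(-1615 - \left(-2 + 11\right)\right) + 1253534} = \sqrt{\left(-1615 - 9\right) + 1253534} = \sqrt{-1624 + 1253534} = \sqrt{1251910}$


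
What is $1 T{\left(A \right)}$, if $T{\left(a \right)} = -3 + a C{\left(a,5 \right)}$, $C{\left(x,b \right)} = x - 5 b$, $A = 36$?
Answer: $393$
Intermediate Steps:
$T{\left(a \right)} = -3 + a \left(-25 + a\right)$ ($T{\left(a \right)} = -3 + a \left(a - 25\right) = -3 + a \left(-25 + a\right)$)
$1 T{\left(A \right)} = 1 \left(-3 + 36 \left(-25 + 36\right)\right) = 1 \left(-3 + 36 \cdot 11\right) = 1 \left(-3 + 396\right) = 1 \cdot 393 = 393$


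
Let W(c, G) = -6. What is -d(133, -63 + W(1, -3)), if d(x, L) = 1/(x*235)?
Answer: -1/31255 ≈ -3.1995e-5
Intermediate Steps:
d(x, L) = 1/(235*x) (d(x, L) = (1/235)/x = 1/(235*x))
-d(133, -63 + W(1, -3)) = -1/(235*133) = -1*1/31255 = -1/31255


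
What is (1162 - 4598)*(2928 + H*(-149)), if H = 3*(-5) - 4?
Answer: -19787924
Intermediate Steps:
H = -19 (H = -15 - 4 = -19)
(1162 - 4598)*(2928 + H*(-149)) = (1162 - 4598)*(2928 - 19*(-149)) = -3436*(2928 + 2831) = -3436*5759 = -19787924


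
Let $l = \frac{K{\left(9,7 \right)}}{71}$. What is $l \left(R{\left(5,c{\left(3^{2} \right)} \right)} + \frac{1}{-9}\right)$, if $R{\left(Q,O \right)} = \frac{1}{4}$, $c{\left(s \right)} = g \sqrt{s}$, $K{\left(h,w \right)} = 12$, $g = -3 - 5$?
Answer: $\frac{5}{213} \approx 0.023474$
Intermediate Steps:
$g = -8$
$c{\left(s \right)} = - 8 \sqrt{s}$
$R{\left(Q,O \right)} = \frac{1}{4}$
$l = \frac{12}{71} \approx 0.16901$
$l \left(R{\left(5,c{\left(3^{2} \right)} \right)} + \frac{1}{-9}\right) = \frac{12 \left(\frac{1}{4} + \frac{1}{-9}\right)}{71} = \frac{12 \left(\frac{1}{4} - \frac{1}{9}\right)}{71} = \frac{12}{71} \cdot \frac{5}{36} = \frac{5}{213}$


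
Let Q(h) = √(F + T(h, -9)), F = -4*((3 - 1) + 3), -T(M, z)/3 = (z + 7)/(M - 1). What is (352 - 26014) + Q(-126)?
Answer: -25662 + I*√323342/127 ≈ -25662.0 + 4.4774*I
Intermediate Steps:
T(M, z) = -3*(7 + z)/(-1 + M) (T(M, z) = -3*(z + 7)/(M - 1) = -3*(7 + z)/(-1 + M))
F = -20 (F = -4*(2 + 3) = -4*5 = -20)
Q(h) = √(-20 + 6/(-1 + h)) (Q(h) = √(-20 + 3*(-7 - 1*(-9))/(-1 + h)) = √(-20 + 3*(-7 + 9)/(-1 + h)) = √(-20 + 3*2/(-1 + h)) = √(-20 + 6/(-1 + h)))
(352 - 26014) + Q(-126) = (352 - 26014) + √(-20 + 6/(-1 - 126)) = -25662 + √(-20 + 6/(-127)) = -25662 + √(-20 + 6*(-1/127)) = -25662 + √(-20 - 6/127) = -25662 + √(-2546/127) = -25662 + I*√323342/127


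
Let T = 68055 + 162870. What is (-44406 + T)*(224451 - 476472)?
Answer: -47006704899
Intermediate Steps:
T = 230925
(-44406 + T)*(224451 - 476472) = (-44406 + 230925)*(224451 - 476472) = 186519*(-252021) = -47006704899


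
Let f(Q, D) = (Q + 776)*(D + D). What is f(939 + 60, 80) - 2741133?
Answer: -2457133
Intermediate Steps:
f(Q, D) = 2*D*(776 + Q) (f(Q, D) = (776 + Q)*(2*D) = 2*D*(776 + Q))
f(939 + 60, 80) - 2741133 = 2*80*(776 + (939 + 60)) - 2741133 = 2*80*(776 + 999) - 2741133 = 2*80*1775 - 2741133 = 284000 - 2741133 = -2457133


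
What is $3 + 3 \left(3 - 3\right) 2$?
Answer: $3$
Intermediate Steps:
$3 + 3 \left(3 - 3\right) 2 = 3 + 3 \cdot 0 \cdot 2 = 3 + 3 \cdot 0 = 3 + 0 = 3$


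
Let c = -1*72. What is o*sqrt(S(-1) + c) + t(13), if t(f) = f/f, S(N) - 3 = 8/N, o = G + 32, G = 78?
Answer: 1 + 110*I*sqrt(77) ≈ 1.0 + 965.25*I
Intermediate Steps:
c = -72
o = 110 (o = 78 + 32 = 110)
S(N) = 3 + 8/N
t(f) = 1
o*sqrt(S(-1) + c) + t(13) = 110*sqrt((3 + 8/(-1)) - 72) + 1 = 110*sqrt((3 + 8*(-1)) - 72) + 1 = 110*sqrt((3 - 8) - 72) + 1 = 110*sqrt(-5 - 72) + 1 = 110*sqrt(-77) + 1 = 110*(I*sqrt(77)) + 1 = 110*I*sqrt(77) + 1 = 1 + 110*I*sqrt(77)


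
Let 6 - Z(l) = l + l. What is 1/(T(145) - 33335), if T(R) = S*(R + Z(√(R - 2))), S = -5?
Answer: -3409/116211380 - √143/116211380 ≈ -2.9437e-5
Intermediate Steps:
Z(l) = 6 - 2*l (Z(l) = 6 - (l + l) = 6 - 2*l)
T(R) = -30 - 5*R + 10*√(-2 + R) (T(R) = -5*(R + (6 - 2*√(R - 2))) = -5*(R + (6 - 2*√(-2 + R))) = -5*(6 + R - 2*√(-2 + R)) = -30 - 5*R + 10*√(-2 + R))
1/(T(145) - 33335) = 1/((-30 - 5*145 + 10*√(-2 + 145)) - 33335) = 1/((-30 - 725 + 10*√143) - 33335) = 1/((-755 + 10*√143) - 33335) = 1/(-34090 + 10*√143)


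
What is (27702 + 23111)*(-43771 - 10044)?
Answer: -2734501595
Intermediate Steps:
(27702 + 23111)*(-43771 - 10044) = 50813*(-53815) = -2734501595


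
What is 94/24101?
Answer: 94/24101 ≈ 0.0039003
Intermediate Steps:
94/24101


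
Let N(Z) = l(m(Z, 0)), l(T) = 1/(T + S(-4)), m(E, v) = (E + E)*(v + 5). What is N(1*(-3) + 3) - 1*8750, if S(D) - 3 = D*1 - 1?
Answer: -17501/2 ≈ -8750.5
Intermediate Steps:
m(E, v) = 2*E*(5 + v) (m(E, v) = (2*E)*(5 + v) = 2*E*(5 + v))
S(D) = 2 + D (S(D) = 3 + (D*1 - 1) = 3 + (D - 1) = 3 + (-1 + D) = 2 + D)
l(T) = 1/(-2 + T) (l(T) = 1/(T + (2 - 4)) = 1/(T - 2) = 1/(-2 + T))
N(Z) = 1/(-2 + 10*Z) (N(Z) = 1/(-2 + 2*Z*(5 + 0)) = 1/(-2 + 2*Z*5) = 1/(-2 + 10*Z))
N(1*(-3) + 3) - 1*8750 = 1/(2*(-1 + 5*(1*(-3) + 3))) - 1*8750 = 1/(2*(-1 + 5*(-3 + 3))) - 8750 = 1/(2*(-1 + 5*0)) - 8750 = 1/(2*(-1 + 0)) - 8750 = (½)/(-1) - 8750 = (½)*(-1) - 8750 = -½ - 8750 = -17501/2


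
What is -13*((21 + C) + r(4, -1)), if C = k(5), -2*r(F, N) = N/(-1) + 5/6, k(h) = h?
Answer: -3913/12 ≈ -326.08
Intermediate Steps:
r(F, N) = -5/12 + N/2 (r(F, N) = -(N/(-1) + 5/6)/2 = -(N*(-1) + 5*(⅙))/2 = -(-N + ⅚)/2 = -(⅚ - N)/2 = -5/12 + N/2)
C = 5
-13*((21 + C) + r(4, -1)) = -13*((21 + 5) + (-5/12 + (½)*(-1))) = -13*(26 + (-5/12 - ½)) = -13*(26 - 11/12) = -13*301/12 = -3913/12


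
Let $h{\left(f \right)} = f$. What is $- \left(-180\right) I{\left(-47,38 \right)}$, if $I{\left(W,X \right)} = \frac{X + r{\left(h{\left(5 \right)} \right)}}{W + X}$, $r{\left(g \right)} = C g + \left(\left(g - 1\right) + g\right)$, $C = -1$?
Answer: $-840$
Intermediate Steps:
$r{\left(g \right)} = -1 + g$ ($r{\left(g \right)} = - g + \left(\left(g - 1\right) + g\right) = - g + \left(\left(-1 + g\right) + g\right) = - g + \left(-1 + 2 g\right) = -1 + g$)
$I{\left(W,X \right)} = \frac{4 + X}{W + X}$ ($I{\left(W,X \right)} = \frac{X + \left(-1 + 5\right)}{W + X} = \frac{X + 4}{W + X} = \frac{4 + X}{W + X}$)
$- \left(-180\right) I{\left(-47,38 \right)} = - \left(-180\right) \frac{4 + 38}{-47 + 38} = - \left(-180\right) \frac{1}{-9} \cdot 42 = - \left(-180\right) \left(\left(- \frac{1}{9}\right) 42\right) = - \frac{\left(-180\right) \left(-14\right)}{3} = \left(-1\right) 840 = -840$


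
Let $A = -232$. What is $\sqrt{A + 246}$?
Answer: $\sqrt{14} \approx 3.7417$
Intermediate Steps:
$\sqrt{A + 246} = \sqrt{-232 + 246} = \sqrt{14}$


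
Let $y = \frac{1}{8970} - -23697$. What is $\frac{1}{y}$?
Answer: $\frac{8970}{212562091} \approx 4.2199 \cdot 10^{-5}$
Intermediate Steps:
$y = \frac{212562091}{8970}$ ($y = \frac{1}{8970} + 23697 = \frac{212562091}{8970} \approx 23697.0$)
$\frac{1}{y} = \frac{1}{\frac{212562091}{8970}} = \frac{8970}{212562091}$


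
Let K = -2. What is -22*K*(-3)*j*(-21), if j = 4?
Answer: 11088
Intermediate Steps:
-22*K*(-3)*j*(-21) = -22*(-2*(-3))*4*(-21) = -132*4*(-21) = -22*24*(-21) = -528*(-21) = 11088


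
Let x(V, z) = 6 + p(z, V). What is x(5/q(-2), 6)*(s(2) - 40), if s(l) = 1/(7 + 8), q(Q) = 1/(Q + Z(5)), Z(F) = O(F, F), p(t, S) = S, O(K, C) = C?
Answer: -4193/5 ≈ -838.60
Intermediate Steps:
Z(F) = F
q(Q) = 1/(5 + Q) (q(Q) = 1/(Q + 5) = 1/(5 + Q))
x(V, z) = 6 + V
s(l) = 1/15
x(5/q(-2), 6)*(s(2) - 40) = (6 + 5/(1/(5 - 2)))*(1/15 - 40) = (6 + 5/(1/3))*(-599/15) = (6 + 5/(⅓))*(-599/15) = (6 + 5*3)*(-599/15) = (6 + 15)*(-599/15) = 21*(-599/15) = -4193/5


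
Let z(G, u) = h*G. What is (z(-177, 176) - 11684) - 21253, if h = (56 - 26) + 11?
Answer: -40194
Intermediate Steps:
h = 41 (h = 30 + 11 = 41)
z(G, u) = 41*G
(z(-177, 176) - 11684) - 21253 = (41*(-177) - 11684) - 21253 = (-7257 - 11684) - 21253 = -18941 - 21253 = -40194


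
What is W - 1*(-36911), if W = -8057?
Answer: 28854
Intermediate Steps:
W - 1*(-36911) = -8057 - 1*(-36911) = -8057 + 36911 = 28854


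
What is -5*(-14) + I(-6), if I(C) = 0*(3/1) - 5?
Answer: 65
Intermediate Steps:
I(C) = -5 (I(C) = 0*(3*1) - 5 = 0*3 - 5 = 0 - 5 = -5)
-5*(-14) + I(-6) = -5*(-14) - 5 = 70 - 5 = 65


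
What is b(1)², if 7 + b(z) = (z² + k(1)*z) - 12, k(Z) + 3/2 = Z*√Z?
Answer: 1369/4 ≈ 342.25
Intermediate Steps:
k(Z) = -3/2 + Z^(3/2) (k(Z) = -3/2 + Z*√Z = -3/2 + Z^(3/2))
b(z) = -19 + z² - z/2 (b(z) = -7 + ((z² + (-3/2 + 1^(3/2))*z) - 12) = -7 + ((z² + (-3/2 + 1)*z) - 12) = -7 + ((z² - z/2) - 12) = -7 + (-12 + z² - z/2) = -19 + z² - z/2)
b(1)² = (-19 + 1² - ½*1)² = (-19 + 1 - ½)² = (-37/2)² = 1369/4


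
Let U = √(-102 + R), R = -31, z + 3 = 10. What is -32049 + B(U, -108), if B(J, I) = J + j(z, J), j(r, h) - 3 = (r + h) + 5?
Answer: -32034 + 2*I*√133 ≈ -32034.0 + 23.065*I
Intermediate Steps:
z = 7 (z = -3 + 10 = 7)
j(r, h) = 8 + h + r (j(r, h) = 3 + ((r + h) + 5) = 3 + ((h + r) + 5) = 3 + (5 + h + r) = 8 + h + r)
U = I*√133 (U = √(-102 - 31) = √(-133) = I*√133 ≈ 11.533*I)
B(J, I) = 15 + 2*J (B(J, I) = J + (8 + J + 7) = J + (15 + J) = 15 + 2*J)
-32049 + B(U, -108) = -32049 + (15 + 2*(I*√133)) = -32049 + (15 + 2*I*√133) = -32034 + 2*I*√133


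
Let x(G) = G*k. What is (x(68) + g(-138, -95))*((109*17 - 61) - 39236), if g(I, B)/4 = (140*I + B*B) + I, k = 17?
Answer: 1519327744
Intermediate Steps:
g(I, B) = 4*B² + 564*I (g(I, B) = 4*((140*I + B*B) + I) = 4*((140*I + B²) + I) = 4*((B² + 140*I) + I) = 4*(B² + 141*I) = 4*B² + 564*I)
x(G) = 17*G (x(G) = G*17 = 17*G)
(x(68) + g(-138, -95))*((109*17 - 61) - 39236) = (17*68 + (4*(-95)² + 564*(-138)))*((109*17 - 61) - 39236) = (1156 + (4*9025 - 77832))*((1853 - 61) - 39236) = (1156 + (36100 - 77832))*(1792 - 39236) = (1156 - 41732)*(-37444) = -40576*(-37444) = 1519327744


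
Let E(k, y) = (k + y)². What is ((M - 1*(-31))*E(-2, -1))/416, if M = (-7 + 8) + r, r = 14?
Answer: 207/208 ≈ 0.99519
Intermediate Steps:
M = 15 (M = (-7 + 8) + 14 = 1 + 14 = 15)
((M - 1*(-31))*E(-2, -1))/416 = ((15 - 1*(-31))*(-2 - 1)²)/416 = ((15 + 31)*(-3)²)*(1/416) = (46*9)*(1/416) = 414*(1/416) = 207/208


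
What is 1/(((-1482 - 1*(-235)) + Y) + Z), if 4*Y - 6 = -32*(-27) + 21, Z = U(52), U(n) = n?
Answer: -4/3889 ≈ -0.0010285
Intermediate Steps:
Z = 52
Y = 891/4 (Y = 3/2 + (-32*(-27) + 21)/4 = 3/2 + (864 + 21)/4 = 3/2 + (1/4)*885 = 3/2 + 885/4 = 891/4 ≈ 222.75)
1/(((-1482 - 1*(-235)) + Y) + Z) = 1/(((-1482 - 1*(-235)) + 891/4) + 52) = 1/(((-1482 + 235) + 891/4) + 52) = 1/((-1247 + 891/4) + 52) = 1/(-4097/4 + 52) = 1/(-3889/4) = -4/3889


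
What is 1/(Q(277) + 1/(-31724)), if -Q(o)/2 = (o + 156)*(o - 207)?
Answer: -31724/1923108881 ≈ -1.6496e-5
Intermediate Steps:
Q(o) = -2*(-207 + o)*(156 + o) (Q(o) = -2*(o + 156)*(o - 207) = -2*(156 + o)*(-207 + o) = -2*(-207 + o)*(156 + o))
1/(Q(277) + 1/(-31724)) = 1/((64584 - 2*277² + 102*277) + 1/(-31724)) = 1/((64584 - 2*76729 + 28254) - 1/31724) = 1/((64584 - 153458 + 28254) - 1/31724) = 1/(-60620 - 1/31724) = 1/(-1923108881/31724) = -31724/1923108881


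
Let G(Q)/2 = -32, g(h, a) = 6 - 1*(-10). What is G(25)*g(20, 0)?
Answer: -1024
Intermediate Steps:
g(h, a) = 16 (g(h, a) = 6 + 10 = 16)
G(Q) = -64 (G(Q) = 2*(-32) = -64)
G(25)*g(20, 0) = -64*16 = -1024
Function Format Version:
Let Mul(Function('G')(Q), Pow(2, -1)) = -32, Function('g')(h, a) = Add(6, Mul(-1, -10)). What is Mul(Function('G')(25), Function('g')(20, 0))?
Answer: -1024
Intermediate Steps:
Function('g')(h, a) = 16 (Function('g')(h, a) = Add(6, 10) = 16)
Function('G')(Q) = -64 (Function('G')(Q) = Mul(2, -32) = -64)
Mul(Function('G')(25), Function('g')(20, 0)) = Mul(-64, 16) = -1024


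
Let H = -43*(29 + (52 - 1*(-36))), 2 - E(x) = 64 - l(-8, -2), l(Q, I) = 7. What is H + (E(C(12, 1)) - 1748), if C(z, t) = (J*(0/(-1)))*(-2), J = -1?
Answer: -6834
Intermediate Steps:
C(z, t) = 0 (C(z, t) = -0/(-1)*(-2) = -0*(-1)*(-2) = -1*0*(-2) = 0*(-2) = 0)
E(x) = -55 (E(x) = 2 - (64 - 1*7) = 2 - (64 - 7) = 2 - 1*57 = 2 - 57 = -55)
H = -5031 (H = -43*(29 + (52 + 36)) = -43*(29 + 88) = -43*117 = -5031)
H + (E(C(12, 1)) - 1748) = -5031 + (-55 - 1748) = -5031 - 1803 = -6834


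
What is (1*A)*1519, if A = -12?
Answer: -18228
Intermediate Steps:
(1*A)*1519 = (1*(-12))*1519 = -12*1519 = -18228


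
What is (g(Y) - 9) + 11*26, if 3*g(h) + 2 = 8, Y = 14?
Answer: 279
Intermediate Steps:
g(h) = 2 (g(h) = -⅔ + (⅓)*8 = -⅔ + 8/3 = 2)
(g(Y) - 9) + 11*26 = (2 - 9) + 11*26 = -7 + 286 = 279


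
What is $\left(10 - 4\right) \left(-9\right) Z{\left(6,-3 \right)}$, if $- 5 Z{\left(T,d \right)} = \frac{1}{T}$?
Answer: $\frac{9}{5} \approx 1.8$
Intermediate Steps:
$Z{\left(T,d \right)} = - \frac{1}{5 T}$
$\left(10 - 4\right) \left(-9\right) Z{\left(6,-3 \right)} = \left(10 - 4\right) \left(-9\right) \left(- \frac{1}{5 \cdot 6}\right) = 6 \left(-9\right) \left(\left(- \frac{1}{5}\right) \frac{1}{6}\right) = \left(-54\right) \left(- \frac{1}{30}\right) = \frac{9}{5}$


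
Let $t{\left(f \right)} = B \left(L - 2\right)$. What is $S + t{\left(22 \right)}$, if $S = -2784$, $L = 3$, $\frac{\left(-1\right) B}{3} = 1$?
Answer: $-2787$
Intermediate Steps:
$B = -3$ ($B = \left(-3\right) 1 = -3$)
$t{\left(f \right)} = -3$ ($t{\left(f \right)} = - 3 \left(3 - 2\right) = \left(-3\right) 1 = -3$)
$S + t{\left(22 \right)} = -2784 - 3 = -2787$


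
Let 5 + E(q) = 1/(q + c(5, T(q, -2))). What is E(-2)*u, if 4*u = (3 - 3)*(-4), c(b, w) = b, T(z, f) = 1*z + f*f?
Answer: 0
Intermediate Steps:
T(z, f) = z + f²
u = 0 (u = ((3 - 3)*(-4))/4 = (0*(-4))/4 = (¼)*0 = 0)
E(q) = -5 + 1/(5 + q) (E(q) = -5 + 1/(q + 5) = -5 + 1/(5 + q))
E(-2)*u = ((-24 - 5*(-2))/(5 - 2))*0 = ((-24 + 10)/3)*0 = ((⅓)*(-14))*0 = -14/3*0 = 0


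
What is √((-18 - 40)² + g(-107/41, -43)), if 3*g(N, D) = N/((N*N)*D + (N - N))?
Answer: √640919295399/13803 ≈ 58.000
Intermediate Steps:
g(N, D) = 1/(3*D*N) (g(N, D) = (N/((N*N)*D + (N - N)))/3 = (N/(N²*D + 0))/3 = (N/(D*N² + 0))/3 = (N/((D*N²)))/3 = (N*(1/(D*N²)))/3 = (1/(D*N))/3 = 1/(3*D*N))
√((-18 - 40)² + g(-107/41, -43)) = √((-18 - 40)² + (⅓)/(-43*(-107/41))) = √((-58)² + (⅓)*(-1/43)/(-107*1/41)) = √(3364 + (⅓)*(-1/43)/(-107/41)) = √(3364 + (⅓)*(-1/43)*(-41/107)) = √(3364 + 41/13803) = √(46433333/13803) = √640919295399/13803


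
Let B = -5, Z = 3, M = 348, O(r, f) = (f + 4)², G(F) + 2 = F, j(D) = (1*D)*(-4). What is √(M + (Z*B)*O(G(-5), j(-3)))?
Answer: 6*I*√97 ≈ 59.093*I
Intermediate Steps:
j(D) = -4*D (j(D) = D*(-4) = -4*D)
G(F) = -2 + F
O(r, f) = (4 + f)²
√(M + (Z*B)*O(G(-5), j(-3))) = √(348 + (3*(-5))*(4 - 4*(-3))²) = √(348 - 15*(4 + 12)²) = √(348 - 15*16²) = √(348 - 15*256) = √(348 - 3840) = √(-3492) = 6*I*√97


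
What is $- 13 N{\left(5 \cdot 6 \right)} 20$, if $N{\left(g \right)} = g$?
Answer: $-7800$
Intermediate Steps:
$- 13 N{\left(5 \cdot 6 \right)} 20 = - 13 \cdot 5 \cdot 6 \cdot 20 = \left(-13\right) 30 \cdot 20 = \left(-390\right) 20 = -7800$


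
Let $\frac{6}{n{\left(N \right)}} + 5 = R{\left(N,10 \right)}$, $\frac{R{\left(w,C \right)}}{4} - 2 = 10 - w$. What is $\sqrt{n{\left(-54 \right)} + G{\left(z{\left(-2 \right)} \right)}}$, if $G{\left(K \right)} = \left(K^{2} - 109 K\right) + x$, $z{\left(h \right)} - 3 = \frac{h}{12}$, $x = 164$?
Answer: $\frac{i \sqrt{330317981}}{1554} \approx 11.695 i$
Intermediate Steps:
$z{\left(h \right)} = 3 + \frac{h}{12}$
$R{\left(w,C \right)} = 48 - 4 w$ ($R{\left(w,C \right)} = 8 + 4 \left(10 - w\right) = 8 - \left(-40 + 4 w\right) = 48 - 4 w$)
$n{\left(N \right)} = \frac{6}{43 - 4 N}$ ($n{\left(N \right)} = \frac{6}{-5 - \left(-48 + 4 N\right)} = \frac{6}{43 - 4 N}$)
$G{\left(K \right)} = 164 + K^{2} - 109 K$ ($G{\left(K \right)} = \left(K^{2} - 109 K\right) + 164 = 164 + K^{2} - 109 K$)
$\sqrt{n{\left(-54 \right)} + G{\left(z{\left(-2 \right)} \right)}} = \sqrt{- \frac{6}{-43 + 4 \left(-54\right)} + \left(164 + \left(3 + \frac{1}{12} \left(-2\right)\right)^{2} - 109 \left(3 + \frac{1}{12} \left(-2\right)\right)\right)} = \sqrt{- \frac{6}{-43 - 216} + \left(164 + \left(3 - \frac{1}{6}\right)^{2} - 109 \left(3 - \frac{1}{6}\right)\right)} = \sqrt{- \frac{6}{-259} + \left(164 + \left(\frac{17}{6}\right)^{2} - \frac{1853}{6}\right)} = \sqrt{\left(-6\right) \left(- \frac{1}{259}\right) + \left(164 + \frac{289}{36} - \frac{1853}{6}\right)} = \sqrt{\frac{6}{259} - \frac{4925}{36}} = \sqrt{- \frac{1275359}{9324}} = \frac{i \sqrt{330317981}}{1554}$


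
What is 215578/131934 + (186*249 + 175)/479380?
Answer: 4976239153/2874841860 ≈ 1.7310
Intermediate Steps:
215578/131934 + (186*249 + 175)/479380 = 215578*(1/131934) + (46314 + 175)*(1/479380) = 9799/5997 + 46489*(1/479380) = 9799/5997 + 46489/479380 = 4976239153/2874841860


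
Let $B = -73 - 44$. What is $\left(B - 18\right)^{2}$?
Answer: $18225$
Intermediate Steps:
$B = -117$ ($B = -73 - 44 = -117$)
$\left(B - 18\right)^{2} = \left(-117 - 18\right)^{2} = \left(-135\right)^{2} = 18225$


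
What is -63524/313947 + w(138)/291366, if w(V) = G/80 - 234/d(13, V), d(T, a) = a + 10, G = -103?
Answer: -2029204360171/10028203908960 ≈ -0.20235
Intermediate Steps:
d(T, a) = 10 + a
w(V) = -103/80 - 234/(10 + V)
-63524/313947 + w(138)/291366 = -63524/313947 + ((-19750 - 103*138)/(80*(10 + 138)))/291366 = -63524*1/313947 + ((1/80)*(-19750 - 14214)/148)*(1/291366) = -63524/313947 + ((1/80)*(1/148)*(-33964))*(1/291366) = -63524/313947 - 8491/2960*1/291366 = -63524/313947 - 8491/862443360 = -2029204360171/10028203908960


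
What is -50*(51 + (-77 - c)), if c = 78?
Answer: 5200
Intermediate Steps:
-50*(51 + (-77 - c)) = -50*(51 + (-77 - 1*78)) = -50*(51 + (-77 - 78)) = -50*(51 - 155) = -50*(-104) = 5200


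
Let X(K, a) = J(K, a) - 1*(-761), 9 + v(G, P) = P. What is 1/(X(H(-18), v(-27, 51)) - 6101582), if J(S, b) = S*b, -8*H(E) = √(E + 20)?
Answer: -5422952/33084459443543 + 14*√2/99253378330629 ≈ -1.6391e-7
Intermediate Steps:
H(E) = -√(20 + E)/8 (H(E) = -√(E + 20)/8 = -√(20 + E)/8)
v(G, P) = -9 + P
X(K, a) = 761 + K*a (X(K, a) = K*a - 1*(-761) = K*a + 761 = 761 + K*a)
1/(X(H(-18), v(-27, 51)) - 6101582) = 1/((761 + (-√(20 - 18)/8)*(-9 + 51)) - 6101582) = 1/((761 - √2/8*42) - 6101582) = 1/((761 - 21*√2/4) - 6101582) = 1/(-6100821 - 21*√2/4)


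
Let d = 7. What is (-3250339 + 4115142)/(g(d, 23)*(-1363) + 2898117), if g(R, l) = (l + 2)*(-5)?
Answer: 864803/3068492 ≈ 0.28183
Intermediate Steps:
g(R, l) = -10 - 5*l (g(R, l) = (2 + l)*(-5) = -10 - 5*l)
(-3250339 + 4115142)/(g(d, 23)*(-1363) + 2898117) = (-3250339 + 4115142)/((-10 - 5*23)*(-1363) + 2898117) = 864803/((-10 - 115)*(-1363) + 2898117) = 864803/(-125*(-1363) + 2898117) = 864803/(170375 + 2898117) = 864803/3068492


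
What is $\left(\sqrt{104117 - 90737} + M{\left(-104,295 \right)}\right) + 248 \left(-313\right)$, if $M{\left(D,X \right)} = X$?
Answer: $-77329 + 2 \sqrt{3345} \approx -77213.0$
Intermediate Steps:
$\left(\sqrt{104117 - 90737} + M{\left(-104,295 \right)}\right) + 248 \left(-313\right) = \left(\sqrt{104117 - 90737} + 295\right) + 248 \left(-313\right) = \left(\sqrt{13380} + 295\right) - 77624 = \left(2 \sqrt{3345} + 295\right) - 77624 = \left(295 + 2 \sqrt{3345}\right) - 77624 = -77329 + 2 \sqrt{3345}$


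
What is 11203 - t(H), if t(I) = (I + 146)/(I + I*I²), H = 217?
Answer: 114478191227/10218530 ≈ 11203.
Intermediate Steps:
t(I) = (146 + I)/(I + I³)
11203 - t(H) = 11203 - (146 + 217)/(217 + 217³) = 11203 - 363/(217 + 10218313) = 11203 - 363/10218530 = 114478191227/10218530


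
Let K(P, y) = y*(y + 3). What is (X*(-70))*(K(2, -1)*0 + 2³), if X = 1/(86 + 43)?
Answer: -560/129 ≈ -4.3411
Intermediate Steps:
X = 1/129 ≈ 0.0077519
K(P, y) = y*(3 + y)
(X*(-70))*(K(2, -1)*0 + 2³) = ((1/129)*(-70))*(-(3 - 1)*0 + 2³) = -70*(-1*2*0 + 8)/129 = -70*(-2*0 + 8)/129 = -70*(0 + 8)/129 = -70/129*8 = -560/129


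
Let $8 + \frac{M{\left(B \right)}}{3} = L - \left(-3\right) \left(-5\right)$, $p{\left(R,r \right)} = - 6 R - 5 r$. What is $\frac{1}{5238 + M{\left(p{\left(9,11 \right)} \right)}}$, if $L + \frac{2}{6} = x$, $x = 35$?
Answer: $\frac{1}{5273} \approx 0.00018965$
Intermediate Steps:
$L = \frac{104}{3}$ ($L = - \frac{1}{3} + 35 = \frac{104}{3} \approx 34.667$)
$M{\left(B \right)} = 35$ ($M{\left(B \right)} = -24 + 3 \left(\frac{104}{3} - \left(-3\right) \left(-5\right)\right) = -24 + 3 \left(\frac{104}{3} - 15\right) = -24 + 3 \cdot \frac{59}{3} = -24 + 59 = 35$)
$\frac{1}{5238 + M{\left(p{\left(9,11 \right)} \right)}} = \frac{1}{5238 + 35} = \frac{1}{5273}$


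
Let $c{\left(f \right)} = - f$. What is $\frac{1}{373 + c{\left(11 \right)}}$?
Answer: $\frac{1}{362} \approx 0.0027624$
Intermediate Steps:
$\frac{1}{373 + c{\left(11 \right)}} = \frac{1}{373 - 11} = \frac{1}{362}$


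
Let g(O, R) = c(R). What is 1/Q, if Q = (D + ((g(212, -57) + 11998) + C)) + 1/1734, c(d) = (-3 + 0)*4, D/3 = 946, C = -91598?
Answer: -1734/133126115 ≈ -1.3025e-5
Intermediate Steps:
D = 2838 (D = 3*946 = 2838)
c(d) = -12 (c(d) = -3*4 = -12)
g(O, R) = -12
Q = -133126115/1734 (Q = (2838 + ((-12 + 11998) - 91598)) + 1/1734 = (2838 + (11986 - 91598)) + 1/1734 = (2838 - 79612) + 1/1734 = -76774 + 1/1734 = -133126115/1734 ≈ -76774.)
1/Q = 1/(-133126115/1734) = -1734/133126115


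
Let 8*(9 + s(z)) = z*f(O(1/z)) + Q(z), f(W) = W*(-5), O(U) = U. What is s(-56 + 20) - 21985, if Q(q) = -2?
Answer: -175959/8 ≈ -21995.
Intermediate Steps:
f(W) = -5*W
s(z) = -79/8 (s(z) = -9 + (z*(-5/z) - 2)/8 = -9 + (-5 - 2)/8 = -9 + (1/8)*(-7) = -9 - 7/8 = -79/8)
s(-56 + 20) - 21985 = -79/8 - 21985 = -175959/8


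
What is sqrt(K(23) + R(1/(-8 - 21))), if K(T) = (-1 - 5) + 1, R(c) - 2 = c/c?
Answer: I*sqrt(2) ≈ 1.4142*I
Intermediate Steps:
R(c) = 3 (R(c) = 2 + c/c = 2 + 1 = 3)
K(T) = -5 (K(T) = -6 + 1 = -5)
sqrt(K(23) + R(1/(-8 - 21))) = sqrt(-5 + 3) = sqrt(-2) = I*sqrt(2)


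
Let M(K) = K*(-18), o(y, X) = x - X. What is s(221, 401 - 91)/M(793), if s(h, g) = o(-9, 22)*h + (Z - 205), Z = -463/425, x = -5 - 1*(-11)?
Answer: 795194/3033225 ≈ 0.26216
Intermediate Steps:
x = 6 (x = -5 + 11 = 6)
o(y, X) = 6 - X
M(K) = -18*K
Z = -463/425 (Z = -463*1/425 = -463/425 ≈ -1.0894)
s(h, g) = -87588/425 - 16*h (s(h, g) = (6 - 1*22)*h + (-463/425 - 205) = (6 - 22)*h - 87588/425 = -16*h - 87588/425 = -87588/425 - 16*h)
s(221, 401 - 91)/M(793) = (-87588/425 - 16*221)/((-18*793)) = (-87588/425 - 3536)/(-14274) = -1590388/425*(-1/14274) = 795194/3033225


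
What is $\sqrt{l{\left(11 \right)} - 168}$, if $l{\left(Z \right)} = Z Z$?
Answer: $i \sqrt{47} \approx 6.8557 i$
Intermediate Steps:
$l{\left(Z \right)} = Z^{2}$
$\sqrt{l{\left(11 \right)} - 168} = \sqrt{11^{2} - 168} = \sqrt{121 - 168} = \sqrt{-47} = i \sqrt{47}$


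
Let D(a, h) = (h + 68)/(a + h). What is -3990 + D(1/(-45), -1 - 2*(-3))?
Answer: -890475/224 ≈ -3975.3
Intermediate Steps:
D(a, h) = (68 + h)/(a + h)
-3990 + D(1/(-45), -1 - 2*(-3)) = -3990 + (68 + (-1 - 2*(-3)))/(1/(-45) + (-1 - 2*(-3))) = -3990 + (68 + (-1 + 6))/(-1/45 + (-1 + 6)) = -3990 + (68 + 5)/(-1/45 + 5) = -3990 + 73/(224/45) = -3990 + (45/224)*73 = -3990 + 3285/224 = -890475/224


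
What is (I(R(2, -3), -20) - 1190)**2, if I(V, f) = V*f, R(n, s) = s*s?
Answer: 1876900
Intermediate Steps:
R(n, s) = s**2
(I(R(2, -3), -20) - 1190)**2 = ((-3)**2*(-20) - 1190)**2 = (9*(-20) - 1190)**2 = (-180 - 1190)**2 = (-1370)**2 = 1876900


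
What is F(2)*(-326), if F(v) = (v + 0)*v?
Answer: -1304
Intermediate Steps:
F(v) = v² (F(v) = v*v = v²)
F(2)*(-326) = 2²*(-326) = 4*(-326) = -1304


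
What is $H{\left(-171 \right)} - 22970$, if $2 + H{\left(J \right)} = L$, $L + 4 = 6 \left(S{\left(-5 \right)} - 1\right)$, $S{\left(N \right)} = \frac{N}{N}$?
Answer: $-22976$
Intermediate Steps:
$S{\left(N \right)} = 1$
$L = -4$ ($L = -4 + 6 \left(1 - 1\right) = -4 + 6 \cdot 0 = -4 + 0 = -4$)
$H{\left(J \right)} = -6$ ($H{\left(J \right)} = -2 - 4 = -6$)
$H{\left(-171 \right)} - 22970 = -6 - 22970 = -22976$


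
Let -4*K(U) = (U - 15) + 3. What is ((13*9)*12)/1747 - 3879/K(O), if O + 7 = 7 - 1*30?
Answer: -4507914/12229 ≈ -368.63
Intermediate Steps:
O = -30 (O = -7 + (7 - 1*30) = -7 + (7 - 30) = -7 - 23 = -30)
K(U) = 3 - U/4 (K(U) = -((U - 15) + 3)/4 = -((-15 + U) + 3)/4 = -(-12 + U)/4 = 3 - U/4)
((13*9)*12)/1747 - 3879/K(O) = ((13*9)*12)/1747 - 3879/(3 - ¼*(-30)) = (117*12)*(1/1747) - 3879/(3 + 15/2) = 1404*(1/1747) - 3879/21/2 = 1404/1747 - 3879*2/21 = 1404/1747 - 2586/7 = -4507914/12229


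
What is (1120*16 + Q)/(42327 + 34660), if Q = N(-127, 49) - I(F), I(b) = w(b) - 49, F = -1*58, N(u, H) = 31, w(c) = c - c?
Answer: 18000/76987 ≈ 0.23381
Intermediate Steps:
w(c) = 0
F = -58
I(b) = -49 (I(b) = 0 - 49 = -49)
Q = 80 (Q = 31 - 1*(-49) = 31 + 49 = 80)
(1120*16 + Q)/(42327 + 34660) = (1120*16 + 80)/(42327 + 34660) = (17920 + 80)/76987 = 18000*(1/76987) = 18000/76987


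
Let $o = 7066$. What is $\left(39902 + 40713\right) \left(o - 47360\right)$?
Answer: $-3248300810$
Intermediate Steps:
$\left(39902 + 40713\right) \left(o - 47360\right) = \left(39902 + 40713\right) \left(7066 - 47360\right) = 80615 \left(-40294\right) = -3248300810$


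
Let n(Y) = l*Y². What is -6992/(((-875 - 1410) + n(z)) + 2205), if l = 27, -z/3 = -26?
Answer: -1748/41047 ≈ -0.042585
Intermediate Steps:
z = 78 (z = -3*(-26) = 78)
n(Y) = 27*Y²
-6992/(((-875 - 1410) + n(z)) + 2205) = -6992/(((-875 - 1410) + 27*78²) + 2205) = -6992/((-2285 + 27*6084) + 2205) = -6992/((-2285 + 164268) + 2205) = -6992/(161983 + 2205) = -6992/164188 = -6992*1/164188 = -1748/41047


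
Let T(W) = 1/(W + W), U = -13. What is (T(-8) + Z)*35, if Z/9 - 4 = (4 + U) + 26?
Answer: 105805/16 ≈ 6612.8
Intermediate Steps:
Z = 189 (Z = 36 + 9*((4 - 13) + 26) = 36 + 9*(-9 + 26) = 36 + 9*17 = 36 + 153 = 189)
T(W) = 1/(2*W)
(T(-8) + Z)*35 = ((½)/(-8) + 189)*35 = ((½)*(-⅛) + 189)*35 = (-1/16 + 189)*35 = (3023/16)*35 = 105805/16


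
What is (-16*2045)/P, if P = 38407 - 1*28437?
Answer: -3272/997 ≈ -3.2818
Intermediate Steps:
P = 9970 (P = 38407 - 28437 = 9970)
(-16*2045)/P = -16*2045/9970 = -32720*1/9970 = -3272/997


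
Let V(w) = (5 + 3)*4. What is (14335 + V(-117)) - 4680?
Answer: 9687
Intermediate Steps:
V(w) = 32 (V(w) = 8*4 = 32)
(14335 + V(-117)) - 4680 = (14335 + 32) - 4680 = 14367 - 4680 = 9687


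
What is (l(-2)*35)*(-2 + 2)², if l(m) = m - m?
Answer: 0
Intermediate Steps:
l(m) = 0
(l(-2)*35)*(-2 + 2)² = (0*35)*(-2 + 2)² = 0*0² = 0*0 = 0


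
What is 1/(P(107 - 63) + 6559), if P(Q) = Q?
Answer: 1/6603 ≈ 0.00015145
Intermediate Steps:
1/(P(107 - 63) + 6559) = 1/((107 - 63) + 6559) = 1/(44 + 6559) = 1/6603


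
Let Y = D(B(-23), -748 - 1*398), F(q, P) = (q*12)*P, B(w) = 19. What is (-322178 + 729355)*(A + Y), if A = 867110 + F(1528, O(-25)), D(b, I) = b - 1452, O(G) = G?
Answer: 165833827029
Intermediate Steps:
F(q, P) = 12*P*q (F(q, P) = (12*q)*P = 12*P*q)
D(b, I) = -1452 + b
Y = -1433 (Y = -1452 + 19 = -1433)
A = 408710 (A = 867110 + 12*(-25)*1528 = 867110 - 458400 = 408710)
(-322178 + 729355)*(A + Y) = (-322178 + 729355)*(408710 - 1433) = 407177*407277 = 165833827029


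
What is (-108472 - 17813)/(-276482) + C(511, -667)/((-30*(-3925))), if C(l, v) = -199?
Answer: 3703759708/8138938875 ≈ 0.45507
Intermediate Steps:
(-108472 - 17813)/(-276482) + C(511, -667)/((-30*(-3925))) = (-108472 - 17813)/(-276482) - 199/((-30*(-3925))) = -126285*(-1/276482) - 199/117750 = 126285/276482 - 199*1/117750 = 126285/276482 - 199/117750 = 3703759708/8138938875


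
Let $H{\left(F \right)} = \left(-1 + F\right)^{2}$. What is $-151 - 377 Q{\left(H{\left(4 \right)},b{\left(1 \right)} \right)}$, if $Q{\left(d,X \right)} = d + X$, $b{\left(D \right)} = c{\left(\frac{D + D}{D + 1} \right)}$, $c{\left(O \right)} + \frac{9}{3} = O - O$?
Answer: $-2413$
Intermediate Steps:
$c{\left(O \right)} = -3$ ($c{\left(O \right)} = -3 + \left(O - O\right) = -3 + 0 = -3$)
$b{\left(D \right)} = -3$
$Q{\left(d,X \right)} = X + d$
$-151 - 377 Q{\left(H{\left(4 \right)},b{\left(1 \right)} \right)} = -151 - 377 \left(-3 + \left(-1 + 4\right)^{2}\right) = -151 - 377 \left(-3 + 3^{2}\right) = -151 - 377 \left(-3 + 9\right) = -151 - 2262 = -2413$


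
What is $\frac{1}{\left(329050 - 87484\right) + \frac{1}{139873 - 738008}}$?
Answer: $\frac{598135}{144489079409} \approx 4.1397 \cdot 10^{-6}$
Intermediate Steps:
$\frac{1}{\left(329050 - 87484\right) + \frac{1}{139873 - 738008}} = \frac{1}{241566 + \frac{1}{-598135}} = \frac{1}{241566 - \frac{1}{598135}} = \frac{1}{\frac{144489079409}{598135}} = \frac{598135}{144489079409}$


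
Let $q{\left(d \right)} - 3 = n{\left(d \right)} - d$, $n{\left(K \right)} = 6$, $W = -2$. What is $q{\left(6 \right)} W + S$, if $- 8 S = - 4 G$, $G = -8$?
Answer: $-10$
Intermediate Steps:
$q{\left(d \right)} = 9 - d$ ($q{\left(d \right)} = 3 - \left(-6 + d\right) = 9 - d$)
$S = -4$ ($S = - \frac{\left(-4\right) \left(-8\right)}{8} = \left(- \frac{1}{8}\right) 32 = -4$)
$q{\left(6 \right)} W + S = \left(9 - 6\right) \left(-2\right) - 4 = 3 \left(-2\right) - 4 = -6 - 4 = -10$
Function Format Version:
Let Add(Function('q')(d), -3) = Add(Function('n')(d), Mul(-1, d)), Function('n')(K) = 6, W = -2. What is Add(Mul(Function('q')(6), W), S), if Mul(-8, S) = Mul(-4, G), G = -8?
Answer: -10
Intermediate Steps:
Function('q')(d) = Add(9, Mul(-1, d)) (Function('q')(d) = Add(3, Add(6, Mul(-1, d))) = Add(9, Mul(-1, d)))
S = -4 (S = Mul(Rational(-1, 8), Mul(-4, -8)) = Mul(Rational(-1, 8), 32) = -4)
Add(Mul(Function('q')(6), W), S) = Add(Mul(Add(9, Mul(-1, 6)), -2), -4) = Add(Mul(Add(9, -6), -2), -4) = Add(Mul(3, -2), -4) = Add(-6, -4) = -10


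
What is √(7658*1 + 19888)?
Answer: √27546 ≈ 165.97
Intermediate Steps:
√(7658*1 + 19888) = √(7658 + 19888) = √27546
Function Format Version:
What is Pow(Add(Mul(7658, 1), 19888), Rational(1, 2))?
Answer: Pow(27546, Rational(1, 2)) ≈ 165.97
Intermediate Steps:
Pow(Add(Mul(7658, 1), 19888), Rational(1, 2)) = Pow(Add(7658, 19888), Rational(1, 2)) = Pow(27546, Rational(1, 2))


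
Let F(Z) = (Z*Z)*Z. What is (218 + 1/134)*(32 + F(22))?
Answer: 155997420/67 ≈ 2.3283e+6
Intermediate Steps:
F(Z) = Z**3 (F(Z) = Z**2*Z = Z**3)
(218 + 1/134)*(32 + F(22)) = (218 + 1/134)*(32 + 22**3) = (218 + 1/134)*(32 + 10648) = (29213/134)*10680 = 155997420/67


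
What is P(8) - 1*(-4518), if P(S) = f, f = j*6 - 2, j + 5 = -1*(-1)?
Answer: 4492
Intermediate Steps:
j = -4 (j = -5 - 1*(-1) = -5 + 1 = -4)
f = -26 (f = -4*6 - 2 = -24 - 2 = -26)
P(S) = -26
P(8) - 1*(-4518) = -26 - 1*(-4518) = -26 + 4518 = 4492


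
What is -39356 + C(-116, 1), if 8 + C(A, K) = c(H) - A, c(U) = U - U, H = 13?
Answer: -39248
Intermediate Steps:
c(U) = 0
C(A, K) = -8 - A (C(A, K) = -8 + (0 - A) = -8 - A)
-39356 + C(-116, 1) = -39356 + (-8 - 1*(-116)) = -39356 + (-8 + 116) = -39356 + 108 = -39248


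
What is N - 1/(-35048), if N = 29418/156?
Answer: 6609245/35048 ≈ 188.58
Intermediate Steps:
N = 4903/26 (N = 29418*(1/156) = 4903/26 ≈ 188.58)
N - 1/(-35048) = 4903/26 - 1/(-35048) = 4903/26 - 1*(-1/35048) = 4903/26 + 1/35048 = 6609245/35048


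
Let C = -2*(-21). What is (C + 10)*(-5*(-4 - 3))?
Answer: 1820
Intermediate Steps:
C = 42
(C + 10)*(-5*(-4 - 3)) = (42 + 10)*(-5*(-4 - 3)) = 52*(-5*(-7)) = 52*35 = 1820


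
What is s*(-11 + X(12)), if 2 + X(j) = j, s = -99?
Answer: 99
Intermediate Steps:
X(j) = -2 + j
s*(-11 + X(12)) = -99*(-11 + (-2 + 12)) = -99*(-11 + 10) = -99*(-1) = 99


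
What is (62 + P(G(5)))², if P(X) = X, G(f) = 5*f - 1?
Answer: 7396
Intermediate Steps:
G(f) = -1 + 5*f
(62 + P(G(5)))² = (62 + (-1 + 5*5))² = (62 + (-1 + 25))² = (62 + 24)² = 86² = 7396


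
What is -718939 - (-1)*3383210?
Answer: 2664271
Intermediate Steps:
-718939 - (-1)*3383210 = -718939 - 1*(-3383210) = -718939 + 3383210 = 2664271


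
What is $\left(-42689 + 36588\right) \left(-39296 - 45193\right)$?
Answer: $515467389$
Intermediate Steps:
$\left(-42689 + 36588\right) \left(-39296 - 45193\right) = \left(-6101\right) \left(-84489\right) = 515467389$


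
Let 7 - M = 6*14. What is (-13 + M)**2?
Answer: 8100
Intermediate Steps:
M = -77 (M = 7 - 6*14 = 7 - 1*84 = 7 - 84 = -77)
(-13 + M)**2 = (-13 - 77)**2 = (-90)**2 = 8100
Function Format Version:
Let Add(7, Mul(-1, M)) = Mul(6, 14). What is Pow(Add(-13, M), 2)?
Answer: 8100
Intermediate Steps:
M = -77 (M = Add(7, Mul(-1, Mul(6, 14))) = Add(7, Mul(-1, 84)) = Add(7, -84) = -77)
Pow(Add(-13, M), 2) = Pow(Add(-13, -77), 2) = Pow(-90, 2) = 8100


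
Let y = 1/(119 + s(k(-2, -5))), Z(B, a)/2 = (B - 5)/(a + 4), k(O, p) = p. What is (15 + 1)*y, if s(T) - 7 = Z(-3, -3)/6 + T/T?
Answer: 48/373 ≈ 0.12869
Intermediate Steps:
Z(B, a) = 2*(-5 + B)/(4 + a) (Z(B, a) = 2*((B - 5)/(a + 4)) = 2*((-5 + B)/(4 + a)) = 2*(-5 + B)/(4 + a))
s(T) = 16/3 (s(T) = 7 + ((2*(-5 - 3)/(4 - 3))/6 + T/T) = 7 + ((2*(-8)/1)*(⅙) + 1) = 7 + ((2*1*(-8))*(⅙) + 1) = 7 + (-16*⅙ + 1) = 7 + (-8/3 + 1) = 7 - 5/3 = 16/3)
y = 3/373 (y = 1/(119 + 16/3) = 1/(373/3) = 3/373 ≈ 0.0080429)
(15 + 1)*y = (15 + 1)*(3/373) = 16*(3/373) = 48/373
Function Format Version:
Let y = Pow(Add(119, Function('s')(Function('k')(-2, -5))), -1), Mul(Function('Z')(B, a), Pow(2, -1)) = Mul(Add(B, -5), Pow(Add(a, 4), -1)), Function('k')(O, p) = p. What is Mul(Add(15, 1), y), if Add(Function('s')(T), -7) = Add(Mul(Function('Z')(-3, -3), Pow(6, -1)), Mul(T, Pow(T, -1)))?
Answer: Rational(48, 373) ≈ 0.12869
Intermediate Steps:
Function('Z')(B, a) = Mul(2, Pow(Add(4, a), -1), Add(-5, B)) (Function('Z')(B, a) = Mul(2, Mul(Add(B, -5), Pow(Add(a, 4), -1))) = Mul(2, Mul(Add(-5, B), Pow(Add(4, a), -1))) = Mul(2, Mul(Pow(Add(4, a), -1), Add(-5, B))) = Mul(2, Pow(Add(4, a), -1), Add(-5, B)))
Function('s')(T) = Rational(16, 3) (Function('s')(T) = Add(7, Add(Mul(Mul(2, Pow(Add(4, -3), -1), Add(-5, -3)), Pow(6, -1)), Mul(T, Pow(T, -1)))) = Add(7, Add(Mul(Mul(2, Pow(1, -1), -8), Rational(1, 6)), 1)) = Add(7, Add(Mul(Mul(2, 1, -8), Rational(1, 6)), 1)) = Add(7, Add(Mul(-16, Rational(1, 6)), 1)) = Add(7, Add(Rational(-8, 3), 1)) = Add(7, Rational(-5, 3)) = Rational(16, 3))
y = Rational(3, 373) (y = Pow(Add(119, Rational(16, 3)), -1) = Pow(Rational(373, 3), -1) = Rational(3, 373) ≈ 0.0080429)
Mul(Add(15, 1), y) = Mul(Add(15, 1), Rational(3, 373)) = Mul(16, Rational(3, 373)) = Rational(48, 373)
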